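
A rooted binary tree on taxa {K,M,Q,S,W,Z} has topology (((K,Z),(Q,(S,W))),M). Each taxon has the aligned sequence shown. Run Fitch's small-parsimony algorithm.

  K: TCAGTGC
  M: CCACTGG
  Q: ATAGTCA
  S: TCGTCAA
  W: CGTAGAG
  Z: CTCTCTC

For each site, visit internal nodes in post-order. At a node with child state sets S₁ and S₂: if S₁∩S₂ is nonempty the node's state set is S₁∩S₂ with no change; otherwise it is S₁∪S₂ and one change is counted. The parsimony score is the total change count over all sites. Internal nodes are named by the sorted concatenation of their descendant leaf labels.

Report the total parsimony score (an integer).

22

[col 0] KZ: children K:{T}, Z:{C} ∪→ {C,T}; cost 1
[col 0] SW: children S:{T}, W:{C} ∪→ {C,T}; cost 1
[col 0] QSW: children Q:{A}, SW:{C,T} ∪→ {A,C,T}; cost 1
[col 0] KQSWZ: children KZ:{C,T}, QSW:{A,C,T} ∩→ {C,T}; cost 0
[col 0] KMQSWZ: children KQSWZ:{C,T}, M:{C} ∩→ {C}; cost 0
[col 1] KZ: children K:{C}, Z:{T} ∪→ {C,T}; cost 1
[col 1] SW: children S:{C}, W:{G} ∪→ {C,G}; cost 1
[col 1] QSW: children Q:{T}, SW:{C,G} ∪→ {C,G,T}; cost 1
[col 1] KQSWZ: children KZ:{C,T}, QSW:{C,G,T} ∩→ {C,T}; cost 0
[col 1] KMQSWZ: children KQSWZ:{C,T}, M:{C} ∩→ {C}; cost 0
[col 2] KZ: children K:{A}, Z:{C} ∪→ {A,C}; cost 1
[col 2] SW: children S:{G}, W:{T} ∪→ {G,T}; cost 1
[col 2] QSW: children Q:{A}, SW:{G,T} ∪→ {A,G,T}; cost 1
[col 2] KQSWZ: children KZ:{A,C}, QSW:{A,G,T} ∩→ {A}; cost 0
[col 2] KMQSWZ: children KQSWZ:{A}, M:{A} ∩→ {A}; cost 0
[col 3] KZ: children K:{G}, Z:{T} ∪→ {G,T}; cost 1
[col 3] SW: children S:{T}, W:{A} ∪→ {A,T}; cost 1
[col 3] QSW: children Q:{G}, SW:{A,T} ∪→ {A,G,T}; cost 1
[col 3] KQSWZ: children KZ:{G,T}, QSW:{A,G,T} ∩→ {G,T}; cost 0
[col 3] KMQSWZ: children KQSWZ:{G,T}, M:{C} ∪→ {C,G,T}; cost 1
[col 4] KZ: children K:{T}, Z:{C} ∪→ {C,T}; cost 1
[col 4] SW: children S:{C}, W:{G} ∪→ {C,G}; cost 1
[col 4] QSW: children Q:{T}, SW:{C,G} ∪→ {C,G,T}; cost 1
[col 4] KQSWZ: children KZ:{C,T}, QSW:{C,G,T} ∩→ {C,T}; cost 0
[col 4] KMQSWZ: children KQSWZ:{C,T}, M:{T} ∩→ {T}; cost 0
[col 5] KZ: children K:{G}, Z:{T} ∪→ {G,T}; cost 1
[col 5] SW: children S:{A}, W:{A} ∩→ {A}; cost 0
[col 5] QSW: children Q:{C}, SW:{A} ∪→ {A,C}; cost 1
[col 5] KQSWZ: children KZ:{G,T}, QSW:{A,C} ∪→ {A,C,G,T}; cost 1
[col 5] KMQSWZ: children KQSWZ:{A,C,G,T}, M:{G} ∩→ {G}; cost 0
[col 6] KZ: children K:{C}, Z:{C} ∩→ {C}; cost 0
[col 6] SW: children S:{A}, W:{G} ∪→ {A,G}; cost 1
[col 6] QSW: children Q:{A}, SW:{A,G} ∩→ {A}; cost 0
[col 6] KQSWZ: children KZ:{C}, QSW:{A} ∪→ {A,C}; cost 1
[col 6] KMQSWZ: children KQSWZ:{A,C}, M:{G} ∪→ {A,C,G}; cost 1
per-site changes: [3, 3, 3, 4, 3, 3, 3]; total = 22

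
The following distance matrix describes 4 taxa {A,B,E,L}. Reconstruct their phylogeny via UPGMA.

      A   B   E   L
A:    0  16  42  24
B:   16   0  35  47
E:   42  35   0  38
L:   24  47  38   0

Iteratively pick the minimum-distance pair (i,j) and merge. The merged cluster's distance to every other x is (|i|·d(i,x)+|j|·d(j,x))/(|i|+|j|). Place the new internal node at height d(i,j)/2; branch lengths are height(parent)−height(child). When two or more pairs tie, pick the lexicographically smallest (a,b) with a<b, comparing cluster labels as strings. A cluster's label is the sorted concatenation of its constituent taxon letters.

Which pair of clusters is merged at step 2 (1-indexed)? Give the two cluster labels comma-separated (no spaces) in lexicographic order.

iteration 1: select A,B (d=16); attach at lengths (8, 8); label the merged cluster AB
  updated: d(AB,E)=77/2, d(AB,L)=71/2
iteration 2: select AB,L (d=71/2); attach at lengths (39/4, 71/4); label the merged cluster ABL
  updated: d(ABL,E)=115/3
iteration 3: select ABL,E (d=115/3); attach at lengths (17/12, 115/6); label the merged cluster ABEL
final tree: (((A:8,B:8):39/4,L:71/4):17/12,E:115/6)
total length: 769/12

AB,L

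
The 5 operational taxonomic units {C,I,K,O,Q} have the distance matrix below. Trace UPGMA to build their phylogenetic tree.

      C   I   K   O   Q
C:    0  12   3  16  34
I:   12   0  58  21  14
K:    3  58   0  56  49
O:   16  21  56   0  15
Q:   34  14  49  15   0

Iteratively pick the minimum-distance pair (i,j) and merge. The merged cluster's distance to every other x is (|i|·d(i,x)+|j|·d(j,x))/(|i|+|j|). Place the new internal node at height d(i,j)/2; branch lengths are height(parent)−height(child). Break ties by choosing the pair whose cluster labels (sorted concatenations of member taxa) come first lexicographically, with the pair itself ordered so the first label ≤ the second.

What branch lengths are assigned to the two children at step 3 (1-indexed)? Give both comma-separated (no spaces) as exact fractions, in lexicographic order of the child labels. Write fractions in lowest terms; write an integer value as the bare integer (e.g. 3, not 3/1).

1. join C+K (d=3) ⇒ CK; edges |C|=3/2, |K|=3/2
  updated: d(CK,I)=35, d(CK,O)=36, d(CK,Q)=83/2
2. join I+Q (d=14) ⇒ IQ; edges |I|=7, |Q|=7
  updated: d(CK,IQ)=153/4, d(IQ,O)=18
3. join IQ+O (d=18) ⇒ IOQ; edges |IQ|=2, |O|=9
  updated: d(CK,IOQ)=75/2
4. join CK+IOQ (d=75/2) ⇒ CIKOQ; edges |CK|=69/4, |IOQ|=39/4
final tree: ((C:3/2,K:3/2):69/4,((I:7,Q:7):2,O:9):39/4)
total length: 55

2,9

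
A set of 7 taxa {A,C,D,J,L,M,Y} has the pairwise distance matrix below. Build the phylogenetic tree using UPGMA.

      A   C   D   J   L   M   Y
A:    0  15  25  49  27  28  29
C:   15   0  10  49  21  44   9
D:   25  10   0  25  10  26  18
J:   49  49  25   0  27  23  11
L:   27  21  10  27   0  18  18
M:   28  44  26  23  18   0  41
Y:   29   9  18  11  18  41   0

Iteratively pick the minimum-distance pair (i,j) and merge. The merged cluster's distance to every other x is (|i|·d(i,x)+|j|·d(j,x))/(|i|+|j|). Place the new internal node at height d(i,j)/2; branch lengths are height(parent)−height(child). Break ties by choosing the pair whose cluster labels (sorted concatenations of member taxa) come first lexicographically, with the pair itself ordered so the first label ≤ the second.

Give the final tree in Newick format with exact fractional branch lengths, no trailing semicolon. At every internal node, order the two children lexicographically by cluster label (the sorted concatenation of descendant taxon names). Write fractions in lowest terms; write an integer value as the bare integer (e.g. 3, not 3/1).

step 1: merge (C,Y) at d=9; branch lengths C→9/2, Y→9/2; new cluster CY
  updated: d(A,CY)=22, d(CY,D)=14, d(CY,J)=30, d(CY,L)=39/2, d(CY,M)=85/2
step 2: merge (D,L) at d=10; branch lengths D→5, L→5; new cluster DL
  updated: d(A,DL)=26, d(CY,DL)=67/4, d(DL,J)=26, d(DL,M)=22
step 3: merge (CY,DL) at d=67/4; branch lengths CY→31/8, DL→27/8; new cluster CDLY
  updated: d(A,CDLY)=24, d(CDLY,J)=28, d(CDLY,M)=129/4
step 4: merge (J,M) at d=23; branch lengths J→23/2, M→23/2; new cluster JM
  updated: d(A,JM)=77/2, d(CDLY,JM)=241/8
step 5: merge (A,CDLY) at d=24; branch lengths A→12, CDLY→29/8; new cluster ACDLY
  updated: d(ACDLY,JM)=159/5
step 6: merge (ACDLY,JM) at d=159/5; branch lengths ACDLY→39/10, JM→22/5; new cluster ACDJLMY
final tree: ((A:12,((C:9/2,Y:9/2):31/8,(D:5,L:5):27/8):29/8):39/10,(J:23/2,M:23/2):22/5)
total length: 2927/40

((A:12,((C:9/2,Y:9/2):31/8,(D:5,L:5):27/8):29/8):39/10,(J:23/2,M:23/2):22/5)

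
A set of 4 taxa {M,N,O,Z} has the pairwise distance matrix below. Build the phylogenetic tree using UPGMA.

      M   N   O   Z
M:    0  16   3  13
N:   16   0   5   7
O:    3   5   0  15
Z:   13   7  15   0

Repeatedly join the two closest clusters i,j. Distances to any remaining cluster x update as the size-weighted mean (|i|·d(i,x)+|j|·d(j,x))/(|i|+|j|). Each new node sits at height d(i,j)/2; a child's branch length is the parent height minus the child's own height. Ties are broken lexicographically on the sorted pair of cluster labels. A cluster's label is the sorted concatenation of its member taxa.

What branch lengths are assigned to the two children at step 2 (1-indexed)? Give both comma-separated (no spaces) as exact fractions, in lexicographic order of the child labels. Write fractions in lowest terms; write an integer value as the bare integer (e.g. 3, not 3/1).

7/2,7/2

iteration 1: select M,O (d=3); attach at lengths (3/2, 3/2); label the merged cluster MO
  updated: d(MO,N)=21/2, d(MO,Z)=14
iteration 2: select N,Z (d=7); attach at lengths (7/2, 7/2); label the merged cluster NZ
  updated: d(MO,NZ)=49/4
iteration 3: select MO,NZ (d=49/4); attach at lengths (37/8, 21/8); label the merged cluster MNOZ
final tree: ((M:3/2,O:3/2):37/8,(N:7/2,Z:7/2):21/8)
total length: 69/4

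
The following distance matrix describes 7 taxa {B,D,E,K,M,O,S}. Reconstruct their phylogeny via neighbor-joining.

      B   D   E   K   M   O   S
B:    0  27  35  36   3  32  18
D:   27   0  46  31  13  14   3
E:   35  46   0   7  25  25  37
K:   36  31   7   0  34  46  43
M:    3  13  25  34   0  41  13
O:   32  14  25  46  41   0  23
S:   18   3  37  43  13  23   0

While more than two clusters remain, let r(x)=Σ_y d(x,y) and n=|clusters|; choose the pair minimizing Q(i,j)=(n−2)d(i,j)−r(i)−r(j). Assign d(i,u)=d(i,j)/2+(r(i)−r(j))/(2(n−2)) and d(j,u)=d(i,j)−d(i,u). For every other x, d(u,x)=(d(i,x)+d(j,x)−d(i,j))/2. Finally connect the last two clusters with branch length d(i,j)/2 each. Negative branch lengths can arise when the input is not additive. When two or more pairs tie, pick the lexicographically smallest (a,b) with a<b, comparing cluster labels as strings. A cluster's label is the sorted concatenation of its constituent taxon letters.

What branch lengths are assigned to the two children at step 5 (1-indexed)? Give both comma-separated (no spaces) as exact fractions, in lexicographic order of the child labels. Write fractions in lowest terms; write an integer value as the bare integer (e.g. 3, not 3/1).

1. join E+K (d=7, Q=-337) ⇒ EK; edges |E|=13/10, |K|=57/10
  updated: d(B,EK)=32, d(D,EK)=35, d(EK,M)=26, d(EK,O)=32, d(EK,S)=73/2
2. join B+M (d=3, Q=-196) ⇒ BM; edges |B|=7/2, |M|=-1/2
  updated: d(BM,D)=37/2, d(BM,EK)=55/2, d(BM,O)=35, d(BM,S)=14
3. join BM+EK (d=55/2, Q=-287/2) ⇒ BEKM; edges |BM|=31/4, |EK|=79/4
  updated: d(BEKM,D)=13, d(BEKM,O)=79/4, d(BEKM,S)=23/2
4. join BEKM+O (d=79/4, Q=-123/2) ⇒ BEKMO; edges |BEKM|=27/4, |O|=13
  updated: d(BEKMO,D)=29/8, d(BEKMO,S)=59/8
5. join BEKMO+D (d=29/8, Q=-14) ⇒ BDEKMO; edges |BEKMO|=4, |D|=-3/8
  updated: d(BDEKMO,S)=27/8
6. join BDEKMO+S (d=27/8) ⇒ BDEKMOS; edges |BDEKMO|=27/16, |S|=27/16
final tree: (((((B:7/2,M:-1/2):31/4,(E:13/10,K:57/10):79/4):27/4,O:13):4,D:-3/8):27/16,S:27/16)
total length: 257/4

4,-3/8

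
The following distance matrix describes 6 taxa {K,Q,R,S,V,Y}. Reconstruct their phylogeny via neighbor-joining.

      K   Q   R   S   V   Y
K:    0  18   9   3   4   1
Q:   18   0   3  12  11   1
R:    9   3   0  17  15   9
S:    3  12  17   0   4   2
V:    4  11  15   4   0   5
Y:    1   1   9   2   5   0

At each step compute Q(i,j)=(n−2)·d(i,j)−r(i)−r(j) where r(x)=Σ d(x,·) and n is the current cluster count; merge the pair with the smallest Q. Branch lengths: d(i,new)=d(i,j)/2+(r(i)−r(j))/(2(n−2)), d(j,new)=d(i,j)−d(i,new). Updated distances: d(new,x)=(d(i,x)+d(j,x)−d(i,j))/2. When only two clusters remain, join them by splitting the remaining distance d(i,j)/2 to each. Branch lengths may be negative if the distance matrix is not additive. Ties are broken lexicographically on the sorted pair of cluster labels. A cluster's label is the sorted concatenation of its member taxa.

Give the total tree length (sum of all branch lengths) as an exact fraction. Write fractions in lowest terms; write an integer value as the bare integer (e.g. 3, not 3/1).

251/16

1. join Q+R (d=3, Q=-86) ⇒ QR; edges |Q|=1/2, |R|=5/2
  updated: d(K,QR)=12, d(QR,S)=13, d(QR,V)=23/2, d(QR,Y)=7/2
2. join QR+Y (d=7/2, Q=-41) ⇒ QRY; edges |QR|=13/2, |Y|=-3
  updated: d(K,QRY)=19/4, d(QRY,S)=23/4, d(QRY,V)=13/2
3. join K+QRY (d=19/4, Q=-77/4) ⇒ KQRY; edges |K|=17/16, |QRY|=59/16
  updated: d(KQRY,S)=2, d(KQRY,V)=23/8
4. join KQRY+S (d=2, Q=-71/8) ⇒ KQRSY; edges |KQRY|=7/16, |S|=25/16
  updated: d(KQRSY,V)=39/16
5. join KQRSY+V (d=39/16) ⇒ KQRSVY; edges |KQRSY|=39/32, |V|=39/32
final tree: (((K:17/16,((Q:1/2,R:5/2):13/2,Y:-3):59/16):7/16,S:25/16):39/32,V:39/32)
total length: 251/16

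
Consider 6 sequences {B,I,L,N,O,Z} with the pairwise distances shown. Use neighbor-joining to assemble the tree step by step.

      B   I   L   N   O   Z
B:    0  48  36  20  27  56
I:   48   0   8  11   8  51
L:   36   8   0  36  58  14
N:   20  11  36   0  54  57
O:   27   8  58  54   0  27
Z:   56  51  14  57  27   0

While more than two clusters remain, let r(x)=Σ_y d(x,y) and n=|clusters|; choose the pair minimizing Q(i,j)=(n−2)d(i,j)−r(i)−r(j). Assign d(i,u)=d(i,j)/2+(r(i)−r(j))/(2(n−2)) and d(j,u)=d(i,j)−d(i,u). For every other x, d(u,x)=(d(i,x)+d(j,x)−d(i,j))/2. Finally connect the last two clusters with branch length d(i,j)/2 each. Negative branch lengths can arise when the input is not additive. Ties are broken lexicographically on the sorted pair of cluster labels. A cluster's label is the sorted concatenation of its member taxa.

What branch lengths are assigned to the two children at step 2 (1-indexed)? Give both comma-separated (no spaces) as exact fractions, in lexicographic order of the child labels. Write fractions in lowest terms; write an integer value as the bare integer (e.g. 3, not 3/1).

139/12,101/12

step 1: merge (L,Z) at d=14, Q=-301; branch lengths L→3/8, Z→109/8; new cluster LZ
  updated: d(B,LZ)=39, d(I,LZ)=45/2, d(LZ,N)=79/2, d(LZ,O)=71/2
step 2: merge (B,N) at d=20, Q=-397/2; branch lengths B→139/12, N→101/12; new cluster BN
  updated: d(BN,I)=39/2, d(BN,LZ)=117/4, d(BN,O)=61/2
step 3: merge (BN,LZ) at d=117/4, Q=-108; branch lengths BN→101/8, LZ→133/8; new cluster BLNZ
  updated: d(BLNZ,I)=51/8, d(BLNZ,O)=147/8
step 4: merge (BLNZ,I) at d=51/8, Q=-131/4; branch lengths BLNZ→67/8, I→-2; new cluster BILNZ
  updated: d(BILNZ,O)=10
step 5: merge (BILNZ,O) at d=10; branch lengths BILNZ→5, O→5; new cluster BILNOZ
final tree: ((((B:139/12,N:101/12):101/8,(L:3/8,Z:109/8):133/8):67/8,I:-2):5,O:5)
total length: 637/8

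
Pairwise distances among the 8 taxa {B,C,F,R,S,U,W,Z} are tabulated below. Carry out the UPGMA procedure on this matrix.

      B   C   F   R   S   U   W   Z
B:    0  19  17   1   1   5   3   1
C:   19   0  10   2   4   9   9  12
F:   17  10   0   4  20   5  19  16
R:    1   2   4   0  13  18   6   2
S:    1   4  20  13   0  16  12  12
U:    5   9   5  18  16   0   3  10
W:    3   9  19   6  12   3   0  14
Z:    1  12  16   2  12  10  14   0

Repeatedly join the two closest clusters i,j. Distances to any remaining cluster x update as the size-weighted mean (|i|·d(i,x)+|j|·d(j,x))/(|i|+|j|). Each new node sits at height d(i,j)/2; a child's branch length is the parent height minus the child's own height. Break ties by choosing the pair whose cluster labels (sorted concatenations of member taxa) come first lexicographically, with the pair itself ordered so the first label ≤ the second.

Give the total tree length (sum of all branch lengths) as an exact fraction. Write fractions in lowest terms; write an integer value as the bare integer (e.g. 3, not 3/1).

iteration 1: select B,R (d=1); attach at lengths (1/2, 1/2); label the merged cluster BR
  updated: d(BR,C)=21/2, d(BR,F)=21/2, d(BR,S)=7, d(BR,U)=23/2, d(BR,W)=9/2, d(BR,Z)=3/2
iteration 2: select BR,Z (d=3/2); attach at lengths (1/4, 3/4); label the merged cluster BRZ
  updated: d(BRZ,C)=11, d(BRZ,F)=37/3, d(BRZ,S)=26/3, d(BRZ,U)=11, d(BRZ,W)=23/3
iteration 3: select U,W (d=3); attach at lengths (3/2, 3/2); label the merged cluster UW
  updated: d(BRZ,UW)=28/3, d(C,UW)=9, d(F,UW)=12, d(S,UW)=14
iteration 4: select C,S (d=4); attach at lengths (2, 2); label the merged cluster CS
  updated: d(BRZ,CS)=59/6, d(CS,F)=15, d(CS,UW)=23/2
iteration 5: select BRZ,UW (d=28/3); attach at lengths (47/12, 19/6); label the merged cluster BRUWZ
  updated: d(BRUWZ,CS)=21/2, d(BRUWZ,F)=61/5
iteration 6: select BRUWZ,CS (d=21/2); attach at lengths (7/12, 13/4); label the merged cluster BCRSUWZ
  updated: d(BCRSUWZ,F)=13
iteration 7: select BCRSUWZ,F (d=13); attach at lengths (5/4, 13/2); label the merged cluster BCFRSUWZ
final tree: (((((B:1/2,R:1/2):1/4,Z:3/4):47/12,(U:3/2,W:3/2):19/6):7/12,(C:2,S:2):13/4):5/4,F:13/2)
total length: 83/3

83/3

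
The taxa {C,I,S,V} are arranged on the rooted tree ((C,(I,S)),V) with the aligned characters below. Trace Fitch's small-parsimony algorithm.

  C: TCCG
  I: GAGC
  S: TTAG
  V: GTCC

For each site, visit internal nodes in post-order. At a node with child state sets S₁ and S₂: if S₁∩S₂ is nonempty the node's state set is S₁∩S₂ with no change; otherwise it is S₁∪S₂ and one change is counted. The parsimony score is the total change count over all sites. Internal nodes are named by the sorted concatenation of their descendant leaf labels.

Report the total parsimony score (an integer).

IS@0: {G} ∪ {T} = {G,T} (union, +1)
CIS@0: {T} ∩ {G,T} = {T} (intersection, +0)
CISV@0: {T} ∪ {G} = {G,T} (union, +1)
IS@1: {A} ∪ {T} = {A,T} (union, +1)
CIS@1: {C} ∪ {A,T} = {A,C,T} (union, +1)
CISV@1: {A,C,T} ∩ {T} = {T} (intersection, +0)
IS@2: {G} ∪ {A} = {A,G} (union, +1)
CIS@2: {C} ∪ {A,G} = {A,C,G} (union, +1)
CISV@2: {A,C,G} ∩ {C} = {C} (intersection, +0)
IS@3: {C} ∪ {G} = {C,G} (union, +1)
CIS@3: {G} ∩ {C,G} = {G} (intersection, +0)
CISV@3: {G} ∪ {C} = {C,G} (union, +1)
per-site changes: [2, 2, 2, 2]; total = 8

8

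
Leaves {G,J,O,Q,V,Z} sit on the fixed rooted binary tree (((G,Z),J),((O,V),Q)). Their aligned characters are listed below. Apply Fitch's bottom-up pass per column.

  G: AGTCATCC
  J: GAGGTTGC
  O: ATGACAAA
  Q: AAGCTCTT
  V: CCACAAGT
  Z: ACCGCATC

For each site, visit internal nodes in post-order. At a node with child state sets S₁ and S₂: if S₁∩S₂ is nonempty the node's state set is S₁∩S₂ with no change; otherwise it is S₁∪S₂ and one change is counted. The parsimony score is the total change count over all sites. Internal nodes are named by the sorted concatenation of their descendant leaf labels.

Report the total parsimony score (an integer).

site 0, node GZ: G={A} ∩ Z={A} → {A} (+0)
site 0, node GJZ: GZ={A} ∪ J={G} → {A,G} (+1)
site 0, node OV: O={A} ∪ V={C} → {A,C} (+1)
site 0, node OQV: OV={A,C} ∩ Q={A} → {A} (+0)
site 0, node GJOQVZ: GJZ={A,G} ∩ OQV={A} → {A} (+0)
site 1, node GZ: G={G} ∪ Z={C} → {C,G} (+1)
site 1, node GJZ: GZ={C,G} ∪ J={A} → {A,C,G} (+1)
site 1, node OV: O={T} ∪ V={C} → {C,T} (+1)
site 1, node OQV: OV={C,T} ∪ Q={A} → {A,C,T} (+1)
site 1, node GJOQVZ: GJZ={A,C,G} ∩ OQV={A,C,T} → {A,C} (+0)
site 2, node GZ: G={T} ∪ Z={C} → {C,T} (+1)
site 2, node GJZ: GZ={C,T} ∪ J={G} → {C,G,T} (+1)
site 2, node OV: O={G} ∪ V={A} → {A,G} (+1)
site 2, node OQV: OV={A,G} ∩ Q={G} → {G} (+0)
site 2, node GJOQVZ: GJZ={C,G,T} ∩ OQV={G} → {G} (+0)
site 3, node GZ: G={C} ∪ Z={G} → {C,G} (+1)
site 3, node GJZ: GZ={C,G} ∩ J={G} → {G} (+0)
site 3, node OV: O={A} ∪ V={C} → {A,C} (+1)
site 3, node OQV: OV={A,C} ∩ Q={C} → {C} (+0)
site 3, node GJOQVZ: GJZ={G} ∪ OQV={C} → {C,G} (+1)
site 4, node GZ: G={A} ∪ Z={C} → {A,C} (+1)
site 4, node GJZ: GZ={A,C} ∪ J={T} → {A,C,T} (+1)
site 4, node OV: O={C} ∪ V={A} → {A,C} (+1)
site 4, node OQV: OV={A,C} ∪ Q={T} → {A,C,T} (+1)
site 4, node GJOQVZ: GJZ={A,C,T} ∩ OQV={A,C,T} → {A,C,T} (+0)
site 5, node GZ: G={T} ∪ Z={A} → {A,T} (+1)
site 5, node GJZ: GZ={A,T} ∩ J={T} → {T} (+0)
site 5, node OV: O={A} ∩ V={A} → {A} (+0)
site 5, node OQV: OV={A} ∪ Q={C} → {A,C} (+1)
site 5, node GJOQVZ: GJZ={T} ∪ OQV={A,C} → {A,C,T} (+1)
site 6, node GZ: G={C} ∪ Z={T} → {C,T} (+1)
site 6, node GJZ: GZ={C,T} ∪ J={G} → {C,G,T} (+1)
site 6, node OV: O={A} ∪ V={G} → {A,G} (+1)
site 6, node OQV: OV={A,G} ∪ Q={T} → {A,G,T} (+1)
site 6, node GJOQVZ: GJZ={C,G,T} ∩ OQV={A,G,T} → {G,T} (+0)
site 7, node GZ: G={C} ∩ Z={C} → {C} (+0)
site 7, node GJZ: GZ={C} ∩ J={C} → {C} (+0)
site 7, node OV: O={A} ∪ V={T} → {A,T} (+1)
site 7, node OQV: OV={A,T} ∩ Q={T} → {T} (+0)
site 7, node GJOQVZ: GJZ={C} ∪ OQV={T} → {C,T} (+1)
per-site changes: [2, 4, 3, 3, 4, 3, 4, 2]; total = 25

25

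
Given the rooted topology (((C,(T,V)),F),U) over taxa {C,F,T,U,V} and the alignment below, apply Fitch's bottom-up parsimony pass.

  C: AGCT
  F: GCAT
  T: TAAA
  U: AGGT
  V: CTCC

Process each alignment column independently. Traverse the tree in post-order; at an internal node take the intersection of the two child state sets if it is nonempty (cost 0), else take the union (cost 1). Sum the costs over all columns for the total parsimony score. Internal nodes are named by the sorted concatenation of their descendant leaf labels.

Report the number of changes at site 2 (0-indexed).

TV@0: {T} ∪ {C} = {C,T} (union, +1)
CTV@0: {A} ∪ {C,T} = {A,C,T} (union, +1)
CFTV@0: {A,C,T} ∪ {G} = {A,C,G,T} (union, +1)
CFTUV@0: {A,C,G,T} ∩ {A} = {A} (intersection, +0)
TV@1: {A} ∪ {T} = {A,T} (union, +1)
CTV@1: {G} ∪ {A,T} = {A,G,T} (union, +1)
CFTV@1: {A,G,T} ∪ {C} = {A,C,G,T} (union, +1)
CFTUV@1: {A,C,G,T} ∩ {G} = {G} (intersection, +0)
TV@2: {A} ∪ {C} = {A,C} (union, +1)
CTV@2: {C} ∩ {A,C} = {C} (intersection, +0)
CFTV@2: {C} ∪ {A} = {A,C} (union, +1)
CFTUV@2: {A,C} ∪ {G} = {A,C,G} (union, +1)
TV@3: {A} ∪ {C} = {A,C} (union, +1)
CTV@3: {T} ∪ {A,C} = {A,C,T} (union, +1)
CFTV@3: {A,C,T} ∩ {T} = {T} (intersection, +0)
CFTUV@3: {T} ∩ {T} = {T} (intersection, +0)
per-site changes: [3, 3, 3, 2]; total = 11

3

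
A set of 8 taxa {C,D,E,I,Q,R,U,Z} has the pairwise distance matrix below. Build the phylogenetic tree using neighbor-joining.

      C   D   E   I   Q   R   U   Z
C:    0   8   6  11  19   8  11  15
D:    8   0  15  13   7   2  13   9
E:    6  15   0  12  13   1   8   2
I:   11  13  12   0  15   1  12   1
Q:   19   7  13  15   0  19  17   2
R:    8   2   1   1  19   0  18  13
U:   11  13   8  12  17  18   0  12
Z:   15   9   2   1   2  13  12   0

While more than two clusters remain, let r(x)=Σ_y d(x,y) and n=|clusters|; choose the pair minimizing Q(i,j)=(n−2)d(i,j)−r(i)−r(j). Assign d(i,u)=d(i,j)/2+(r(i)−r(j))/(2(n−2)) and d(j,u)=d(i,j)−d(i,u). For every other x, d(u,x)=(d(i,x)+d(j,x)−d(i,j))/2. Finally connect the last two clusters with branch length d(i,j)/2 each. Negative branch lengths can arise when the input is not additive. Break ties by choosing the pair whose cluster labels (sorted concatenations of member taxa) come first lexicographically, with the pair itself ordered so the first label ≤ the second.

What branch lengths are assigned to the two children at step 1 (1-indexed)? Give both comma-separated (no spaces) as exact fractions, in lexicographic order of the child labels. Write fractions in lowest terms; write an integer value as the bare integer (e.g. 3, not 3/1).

1. join Q+Z (d=2, Q=-134) ⇒ QZ; edges |Q|=25/6, |Z|=-13/6
  updated: d(C,QZ)=16, d(D,QZ)=7, d(E,QZ)=13/2, d(I,QZ)=7, d(QZ,R)=15, d(QZ,U)=27/2
2. join I+R (d=1, Q=-96) ⇒ IR; edges |I|=8/5, |R|=-3/5
  updated: d(C,IR)=9, d(D,IR)=7, d(E,IR)=6, d(IR,QZ)=21/2, d(IR,U)=29/2
3. join D+QZ (d=7, Q=-151/2) ⇒ DQZ; edges |D|=49/16, |QZ|=63/16
  updated: d(C,DQZ)=17/2, d(DQZ,E)=29/4, d(DQZ,IR)=21/4, d(DQZ,U)=39/4
4. join DQZ+IR (d=21/4, Q=-199/4) ⇒ DIQRZ; edges |DQZ|=47/24, |IR|=79/24
  updated: d(C,DIQRZ)=49/8, d(DIQRZ,E)=4, d(DIQRZ,U)=19/2
5. join C+DIQRZ (d=49/8, Q=-61/2) ⇒ CDIQRZ; edges |C|=63/16, |DIQRZ|=35/16
  updated: d(CDIQRZ,E)=31/16, d(CDIQRZ,U)=115/16
6. join CDIQRZ+E (d=31/16, Q=-137/8) ⇒ CDEIQRZ; edges |CDIQRZ|=9/16, |E|=11/8
  updated: d(CDEIQRZ,U)=53/8
7. join CDEIQRZ+U (d=53/8) ⇒ CDEIQRUZ; edges |CDEIQRZ|=53/16, |U|=53/16
final tree: (((C:63/16,((D:49/16,(Q:25/6,Z:-13/6):63/16):47/24,(I:8/5,R:-3/5):79/24):35/16):9/16,E:11/8):53/16,U:53/16)
total length: 479/16

25/6,-13/6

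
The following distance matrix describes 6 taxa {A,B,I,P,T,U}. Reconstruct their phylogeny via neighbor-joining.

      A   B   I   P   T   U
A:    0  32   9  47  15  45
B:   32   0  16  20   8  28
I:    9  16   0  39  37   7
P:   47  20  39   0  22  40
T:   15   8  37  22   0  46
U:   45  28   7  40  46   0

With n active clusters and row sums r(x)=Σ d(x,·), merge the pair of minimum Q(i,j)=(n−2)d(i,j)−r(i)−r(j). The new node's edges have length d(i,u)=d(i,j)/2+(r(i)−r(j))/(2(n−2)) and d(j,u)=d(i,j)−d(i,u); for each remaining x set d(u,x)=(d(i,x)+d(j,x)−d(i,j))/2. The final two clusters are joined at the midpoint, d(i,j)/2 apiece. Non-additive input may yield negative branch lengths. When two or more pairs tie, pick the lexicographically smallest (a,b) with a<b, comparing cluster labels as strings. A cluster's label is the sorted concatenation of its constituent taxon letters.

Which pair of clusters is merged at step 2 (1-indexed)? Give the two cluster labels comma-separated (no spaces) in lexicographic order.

A,IU

iteration 1: select I,U (d=7, Q=-246); attach at lengths (-15/4, 43/4); label the merged cluster IU
  updated: d(A,IU)=47/2, d(B,IU)=37/2, d(IU,P)=36, d(IU,T)=38
iteration 2: select A,IU (d=47/2, Q=-163); attach at lengths (12, 23/2); label the merged cluster AIU
  updated: d(AIU,B)=27/2, d(AIU,P)=119/4, d(AIU,T)=59/4
iteration 3: select AIU,T (d=59/4, Q=-293/4); attach at lengths (171/16, 65/16); label the merged cluster AITU
  updated: d(AITU,B)=27/8, d(AITU,P)=37/2
iteration 4: select AITU,B (d=27/8, Q=-335/8); attach at lengths (15/16, 39/16); label the merged cluster ABITU
  updated: d(ABITU,P)=281/16
iteration 5: select ABITU,P (d=281/16); attach at lengths (281/32, 281/32); label the merged cluster ABIPTU
final tree: ((((A:12,(I:-15/4,U:43/4):23/2):171/16,T:65/16):15/16,B:39/16):281/32,P:281/32)
total length: 1059/16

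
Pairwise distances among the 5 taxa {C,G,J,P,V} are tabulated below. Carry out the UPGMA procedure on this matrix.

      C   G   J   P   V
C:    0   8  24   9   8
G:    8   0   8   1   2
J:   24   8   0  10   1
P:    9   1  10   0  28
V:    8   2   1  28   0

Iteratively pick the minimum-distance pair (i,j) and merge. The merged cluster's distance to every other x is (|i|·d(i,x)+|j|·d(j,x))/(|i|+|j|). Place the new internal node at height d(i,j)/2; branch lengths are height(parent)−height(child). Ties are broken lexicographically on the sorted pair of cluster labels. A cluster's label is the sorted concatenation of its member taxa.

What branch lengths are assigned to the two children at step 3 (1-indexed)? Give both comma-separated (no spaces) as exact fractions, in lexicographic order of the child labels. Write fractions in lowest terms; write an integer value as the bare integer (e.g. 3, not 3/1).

17/4,15/4

step 1: merge (G,P) at d=1; branch lengths G→1/2, P→1/2; new cluster GP
  updated: d(C,GP)=17/2, d(GP,J)=9, d(GP,V)=15
step 2: merge (J,V) at d=1; branch lengths J→1/2, V→1/2; new cluster JV
  updated: d(C,JV)=16, d(GP,JV)=12
step 3: merge (C,GP) at d=17/2; branch lengths C→17/4, GP→15/4; new cluster CGP
  updated: d(CGP,JV)=40/3
step 4: merge (CGP,JV) at d=40/3; branch lengths CGP→29/12, JV→37/6; new cluster CGJPV
final tree: ((C:17/4,(G:1/2,P:1/2):15/4):29/12,(J:1/2,V:1/2):37/6)
total length: 223/12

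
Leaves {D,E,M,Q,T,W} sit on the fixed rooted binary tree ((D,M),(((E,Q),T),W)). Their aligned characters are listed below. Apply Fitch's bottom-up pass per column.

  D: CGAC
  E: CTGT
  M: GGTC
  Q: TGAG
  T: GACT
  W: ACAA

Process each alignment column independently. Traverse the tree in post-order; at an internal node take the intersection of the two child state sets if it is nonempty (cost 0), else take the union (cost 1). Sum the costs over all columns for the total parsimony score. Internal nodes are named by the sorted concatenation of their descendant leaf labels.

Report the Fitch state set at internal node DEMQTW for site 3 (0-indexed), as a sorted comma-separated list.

A,C,T

site 0, node DM: D={C} ∪ M={G} → {C,G} (+1)
site 0, node EQ: E={C} ∪ Q={T} → {C,T} (+1)
site 0, node EQT: EQ={C,T} ∪ T={G} → {C,G,T} (+1)
site 0, node EQTW: EQT={C,G,T} ∪ W={A} → {A,C,G,T} (+1)
site 0, node DEMQTW: DM={C,G} ∩ EQTW={A,C,G,T} → {C,G} (+0)
site 1, node DM: D={G} ∩ M={G} → {G} (+0)
site 1, node EQ: E={T} ∪ Q={G} → {G,T} (+1)
site 1, node EQT: EQ={G,T} ∪ T={A} → {A,G,T} (+1)
site 1, node EQTW: EQT={A,G,T} ∪ W={C} → {A,C,G,T} (+1)
site 1, node DEMQTW: DM={G} ∩ EQTW={A,C,G,T} → {G} (+0)
site 2, node DM: D={A} ∪ M={T} → {A,T} (+1)
site 2, node EQ: E={G} ∪ Q={A} → {A,G} (+1)
site 2, node EQT: EQ={A,G} ∪ T={C} → {A,C,G} (+1)
site 2, node EQTW: EQT={A,C,G} ∩ W={A} → {A} (+0)
site 2, node DEMQTW: DM={A,T} ∩ EQTW={A} → {A} (+0)
site 3, node DM: D={C} ∩ M={C} → {C} (+0)
site 3, node EQ: E={T} ∪ Q={G} → {G,T} (+1)
site 3, node EQT: EQ={G,T} ∩ T={T} → {T} (+0)
site 3, node EQTW: EQT={T} ∪ W={A} → {A,T} (+1)
site 3, node DEMQTW: DM={C} ∪ EQTW={A,T} → {A,C,T} (+1)
per-site changes: [4, 3, 3, 3]; total = 13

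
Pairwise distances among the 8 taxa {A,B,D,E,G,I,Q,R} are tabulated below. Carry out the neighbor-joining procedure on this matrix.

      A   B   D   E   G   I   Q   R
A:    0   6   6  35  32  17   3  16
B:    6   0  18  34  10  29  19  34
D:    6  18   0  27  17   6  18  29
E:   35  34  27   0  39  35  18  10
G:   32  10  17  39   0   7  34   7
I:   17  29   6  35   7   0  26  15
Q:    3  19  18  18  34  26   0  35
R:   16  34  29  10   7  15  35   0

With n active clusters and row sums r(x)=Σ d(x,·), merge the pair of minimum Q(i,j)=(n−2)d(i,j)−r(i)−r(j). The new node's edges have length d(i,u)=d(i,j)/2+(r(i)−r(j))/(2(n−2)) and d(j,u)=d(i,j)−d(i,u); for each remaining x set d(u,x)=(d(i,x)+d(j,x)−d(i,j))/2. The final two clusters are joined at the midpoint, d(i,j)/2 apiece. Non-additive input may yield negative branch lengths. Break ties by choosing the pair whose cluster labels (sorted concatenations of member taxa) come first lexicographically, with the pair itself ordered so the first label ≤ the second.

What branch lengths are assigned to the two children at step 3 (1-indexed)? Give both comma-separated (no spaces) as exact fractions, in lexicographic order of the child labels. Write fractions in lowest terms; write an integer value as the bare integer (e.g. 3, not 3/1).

step 1: merge (E,R) at d=10, Q=-284; branch lengths E→28/3, R→2/3; new cluster ER
  updated: d(A,ER)=41/2, d(B,ER)=29, d(D,ER)=23, d(ER,G)=18, d(ER,I)=20, d(ER,Q)=43/2
step 2: merge (A,Q) at d=3, Q=-191; branch lengths A→-11/5, Q→26/5; new cluster AQ
  updated: d(AQ,B)=11, d(AQ,D)=21/2, d(AQ,ER)=39/2, d(AQ,G)=63/2, d(AQ,I)=20
step 3: merge (AQ,B) at d=11, Q=-291/2; branch lengths AQ→79/16, B→97/16; new cluster ABQ
  updated: d(ABQ,D)=35/4, d(ABQ,ER)=75/4, d(ABQ,G)=61/4, d(ABQ,I)=19
step 4: merge (ABQ,D) at d=35/4, Q=-361/4; branch lengths ABQ→133/24, D→77/24; new cluster ABDQ
  updated: d(ABDQ,ER)=33/2, d(ABDQ,G)=47/4, d(ABDQ,I)=65/8
step 5: merge (ABDQ,ER) at d=33/2, Q=-463/8; branch lengths ABDQ→119/32, ER→409/32; new cluster ABDEQR
  updated: d(ABDEQR,G)=53/8, d(ABDEQR,I)=93/16
step 6: merge (ABDEQR,G) at d=53/8, Q=-311/16; branch lengths ABDEQR→87/32, G→125/32; new cluster ABDEGQR
  updated: d(ABDEGQR,I)=99/32
step 7: merge (ABDEGQR,I) at d=99/32; branch lengths ABDEGQR→99/64, I→99/64; new cluster ABDEGIQR
final tree: ((((((A:-11/5,Q:26/5):79/16,B:97/16):133/24,D:77/24):119/32,(E:28/3,R:2/3):409/32):87/32,G:125/32):99/64,I:99/64)
total length: 1887/32

79/16,97/16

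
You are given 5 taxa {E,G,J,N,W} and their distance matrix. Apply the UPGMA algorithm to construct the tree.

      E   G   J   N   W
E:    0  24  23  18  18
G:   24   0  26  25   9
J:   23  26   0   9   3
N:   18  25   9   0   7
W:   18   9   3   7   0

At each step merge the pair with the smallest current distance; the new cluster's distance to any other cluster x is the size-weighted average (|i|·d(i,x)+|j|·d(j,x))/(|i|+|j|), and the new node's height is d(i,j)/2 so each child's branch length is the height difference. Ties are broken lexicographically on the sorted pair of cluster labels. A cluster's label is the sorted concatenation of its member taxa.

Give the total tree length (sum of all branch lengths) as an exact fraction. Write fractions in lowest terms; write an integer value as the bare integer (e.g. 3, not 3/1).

step 1: merge (J,W) at d=3; branch lengths J→3/2, W→3/2; new cluster JW
  updated: d(E,JW)=41/2, d(G,JW)=35/2, d(JW,N)=8
step 2: merge (JW,N) at d=8; branch lengths JW→5/2, N→4; new cluster JNW
  updated: d(E,JNW)=59/3, d(G,JNW)=20
step 3: merge (E,JNW) at d=59/3; branch lengths E→59/6, JNW→35/6; new cluster EJNW
  updated: d(EJNW,G)=21
step 4: merge (EJNW,G) at d=21; branch lengths EJNW→2/3, G→21/2; new cluster EGJNW
final tree: ((E:59/6,((J:3/2,W:3/2):5/2,N:4):35/6):2/3,G:21/2)
total length: 109/3

109/3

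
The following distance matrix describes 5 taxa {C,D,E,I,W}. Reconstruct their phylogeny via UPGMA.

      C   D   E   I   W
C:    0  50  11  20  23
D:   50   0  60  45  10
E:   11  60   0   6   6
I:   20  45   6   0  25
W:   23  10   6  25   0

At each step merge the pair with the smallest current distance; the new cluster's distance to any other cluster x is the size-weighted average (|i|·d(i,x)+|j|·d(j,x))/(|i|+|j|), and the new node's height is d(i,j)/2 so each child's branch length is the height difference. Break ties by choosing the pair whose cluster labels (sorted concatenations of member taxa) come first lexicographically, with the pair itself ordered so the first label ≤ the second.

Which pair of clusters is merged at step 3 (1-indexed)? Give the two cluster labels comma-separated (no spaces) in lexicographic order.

C,EI

1. join E+I (d=6) ⇒ EI; edges |E|=3, |I|=3
  updated: d(C,EI)=31/2, d(D,EI)=105/2, d(EI,W)=31/2
2. join D+W (d=10) ⇒ DW; edges |D|=5, |W|=5
  updated: d(C,DW)=73/2, d(DW,EI)=34
3. join C+EI (d=31/2) ⇒ CEI; edges |C|=31/4, |EI|=19/4
  updated: d(CEI,DW)=209/6
4. join CEI+DW (d=209/6) ⇒ CDEIW; edges |CEI|=29/3, |DW|=149/12
final tree: ((C:31/4,(E:3,I:3):19/4):29/3,(D:5,W:5):149/12)
total length: 607/12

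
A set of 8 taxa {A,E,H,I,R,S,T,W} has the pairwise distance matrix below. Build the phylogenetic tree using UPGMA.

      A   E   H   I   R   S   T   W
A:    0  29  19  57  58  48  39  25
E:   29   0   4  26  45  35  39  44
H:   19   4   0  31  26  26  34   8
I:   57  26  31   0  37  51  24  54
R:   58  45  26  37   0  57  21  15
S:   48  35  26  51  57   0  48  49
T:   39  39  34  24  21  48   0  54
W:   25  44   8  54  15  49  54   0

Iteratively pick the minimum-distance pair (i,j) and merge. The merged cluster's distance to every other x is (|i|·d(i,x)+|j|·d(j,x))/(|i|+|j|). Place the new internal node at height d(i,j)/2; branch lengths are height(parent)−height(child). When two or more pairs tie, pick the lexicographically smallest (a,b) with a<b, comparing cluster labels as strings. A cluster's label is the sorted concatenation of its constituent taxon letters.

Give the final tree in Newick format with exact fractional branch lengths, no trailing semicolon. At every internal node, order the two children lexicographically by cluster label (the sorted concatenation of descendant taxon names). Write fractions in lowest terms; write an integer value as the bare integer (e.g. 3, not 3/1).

iteration 1: select E,H (d=4); attach at lengths (2, 2); label the merged cluster EH
  updated: d(A,EH)=24, d(EH,I)=57/2, d(EH,R)=71/2, d(EH,S)=61/2, d(EH,T)=73/2, d(EH,W)=26
iteration 2: select R,W (d=15); attach at lengths (15/2, 15/2); label the merged cluster RW
  updated: d(A,RW)=83/2, d(EH,RW)=123/4, d(I,RW)=91/2, d(RW,S)=53, d(RW,T)=75/2
iteration 3: select A,EH (d=24); attach at lengths (12, 10); label the merged cluster AEH
  updated: d(AEH,I)=38, d(AEH,RW)=103/3, d(AEH,S)=109/3, d(AEH,T)=112/3
iteration 4: select I,T (d=24); attach at lengths (12, 12); label the merged cluster IT
  updated: d(AEH,IT)=113/3, d(IT,RW)=83/2, d(IT,S)=99/2
iteration 5: select AEH,RW (d=103/3); attach at lengths (31/6, 29/3); label the merged cluster AEHRW
  updated: d(AEHRW,IT)=196/5, d(AEHRW,S)=43
iteration 6: select AEHRW,IT (d=196/5); attach at lengths (73/30, 38/5); label the merged cluster AEHIRTW
  updated: d(AEHIRTW,S)=314/7
iteration 7: select AEHIRTW,S (d=314/7); attach at lengths (99/35, 157/7); label the merged cluster AEHIRSTW
final tree: ((((A:12,(E:2,H:2):10):31/6,(R:15/2,W:15/2):29/3):73/30,(I:12,T:12):38/5):99/35,S:157/7)
total length: 12088/105

((((A:12,(E:2,H:2):10):31/6,(R:15/2,W:15/2):29/3):73/30,(I:12,T:12):38/5):99/35,S:157/7)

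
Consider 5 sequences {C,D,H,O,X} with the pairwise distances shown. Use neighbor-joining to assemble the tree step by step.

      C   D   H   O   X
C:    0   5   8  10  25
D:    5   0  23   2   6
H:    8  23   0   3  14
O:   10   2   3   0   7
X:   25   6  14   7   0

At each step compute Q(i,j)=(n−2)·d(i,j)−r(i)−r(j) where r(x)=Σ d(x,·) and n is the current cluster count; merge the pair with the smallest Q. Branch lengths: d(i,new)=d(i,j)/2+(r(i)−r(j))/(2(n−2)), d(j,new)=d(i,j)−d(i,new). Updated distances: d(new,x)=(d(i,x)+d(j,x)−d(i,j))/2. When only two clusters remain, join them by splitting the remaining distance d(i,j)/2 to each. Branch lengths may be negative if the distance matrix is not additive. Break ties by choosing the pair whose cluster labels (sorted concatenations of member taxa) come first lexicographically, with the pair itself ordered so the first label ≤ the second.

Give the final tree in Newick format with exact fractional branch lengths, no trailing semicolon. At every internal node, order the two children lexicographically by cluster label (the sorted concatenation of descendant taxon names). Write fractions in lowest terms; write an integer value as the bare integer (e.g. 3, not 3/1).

1. join C+H (d=8, Q=-72) ⇒ CH; edges |C|=4, |H|=4
  updated: d(CH,D)=10, d(CH,O)=5/2, d(CH,X)=31/2
2. join CH+O (d=5/2, Q=-69/2) ⇒ CHO; edges |CH|=43/8, |O|=-23/8
  updated: d(CHO,D)=19/4, d(CHO,X)=10
3. join CHO+D (d=19/4, Q=-83/4) ⇒ CDHO; edges |CHO|=35/8, |D|=3/8
  updated: d(CDHO,X)=45/8
4. join CDHO+X (d=45/8) ⇒ CDHOX; edges |CDHO|=45/16, |X|=45/16
final tree: ((((C:4,H:4):43/8,O:-23/8):35/8,D:3/8):45/16,X:45/16)
total length: 167/8

((((C:4,H:4):43/8,O:-23/8):35/8,D:3/8):45/16,X:45/16)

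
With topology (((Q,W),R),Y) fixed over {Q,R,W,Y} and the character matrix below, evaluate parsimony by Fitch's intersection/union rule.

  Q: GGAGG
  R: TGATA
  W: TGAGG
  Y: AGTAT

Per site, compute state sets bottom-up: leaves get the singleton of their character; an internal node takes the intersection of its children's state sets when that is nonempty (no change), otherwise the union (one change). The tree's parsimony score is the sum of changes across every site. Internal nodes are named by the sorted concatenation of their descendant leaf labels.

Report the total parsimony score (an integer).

site 0, node QW: Q={G} ∪ W={T} → {G,T} (+1)
site 0, node QRW: QW={G,T} ∩ R={T} → {T} (+0)
site 0, node QRWY: QRW={T} ∪ Y={A} → {A,T} (+1)
site 1, node QW: Q={G} ∩ W={G} → {G} (+0)
site 1, node QRW: QW={G} ∩ R={G} → {G} (+0)
site 1, node QRWY: QRW={G} ∩ Y={G} → {G} (+0)
site 2, node QW: Q={A} ∩ W={A} → {A} (+0)
site 2, node QRW: QW={A} ∩ R={A} → {A} (+0)
site 2, node QRWY: QRW={A} ∪ Y={T} → {A,T} (+1)
site 3, node QW: Q={G} ∩ W={G} → {G} (+0)
site 3, node QRW: QW={G} ∪ R={T} → {G,T} (+1)
site 3, node QRWY: QRW={G,T} ∪ Y={A} → {A,G,T} (+1)
site 4, node QW: Q={G} ∩ W={G} → {G} (+0)
site 4, node QRW: QW={G} ∪ R={A} → {A,G} (+1)
site 4, node QRWY: QRW={A,G} ∪ Y={T} → {A,G,T} (+1)
per-site changes: [2, 0, 1, 2, 2]; total = 7

7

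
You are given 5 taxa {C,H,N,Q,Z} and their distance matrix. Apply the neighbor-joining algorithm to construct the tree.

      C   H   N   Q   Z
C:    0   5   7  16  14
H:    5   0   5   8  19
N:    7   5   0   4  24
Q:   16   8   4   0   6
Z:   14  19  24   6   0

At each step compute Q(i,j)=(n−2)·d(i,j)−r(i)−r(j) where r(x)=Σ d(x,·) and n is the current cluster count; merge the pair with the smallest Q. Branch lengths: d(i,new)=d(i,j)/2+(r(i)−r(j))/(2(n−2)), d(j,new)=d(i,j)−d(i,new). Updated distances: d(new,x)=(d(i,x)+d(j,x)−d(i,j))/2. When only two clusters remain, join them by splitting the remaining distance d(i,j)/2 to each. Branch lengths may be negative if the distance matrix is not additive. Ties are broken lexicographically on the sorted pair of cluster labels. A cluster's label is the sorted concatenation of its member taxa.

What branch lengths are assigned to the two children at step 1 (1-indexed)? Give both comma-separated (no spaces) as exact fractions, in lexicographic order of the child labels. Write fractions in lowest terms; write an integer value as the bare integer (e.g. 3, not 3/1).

iteration 1: select Q,Z (d=6, Q=-79); attach at lengths (-11/6, 47/6); label the merged cluster QZ
  updated: d(C,QZ)=12, d(H,QZ)=21/2, d(N,QZ)=11
iteration 2: select C,H (d=5, Q=-69/2); attach at lengths (27/8, 13/8); label the merged cluster CH
  updated: d(CH,N)=7/2, d(CH,QZ)=35/4
iteration 3: select CH,N (d=7/2, Q=-93/4); attach at lengths (5/8, 23/8); label the merged cluster CHN
  updated: d(CHN,QZ)=65/8
iteration 4: select CHN,QZ (d=65/8); attach at lengths (65/16, 65/16); label the merged cluster CHNQZ
final tree: (((C:27/8,H:13/8):5/8,N:23/8):65/16,(Q:-11/6,Z:47/6):65/16)
total length: 181/8

-11/6,47/6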